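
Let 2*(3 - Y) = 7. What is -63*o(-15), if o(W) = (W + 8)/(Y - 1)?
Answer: -294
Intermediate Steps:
Y = -½ (Y = 3 - ½*7 = 3 - 7/2 = -½ ≈ -0.50000)
o(W) = -16/3 - 2*W/3 (o(W) = (W + 8)/(-½ - 1) = (8 + W)/(-3/2) = (8 + W)*(-⅔) = -16/3 - 2*W/3)
-63*o(-15) = -63*(-16/3 - ⅔*(-15)) = -63*(-16/3 + 10) = -63*14/3 = -294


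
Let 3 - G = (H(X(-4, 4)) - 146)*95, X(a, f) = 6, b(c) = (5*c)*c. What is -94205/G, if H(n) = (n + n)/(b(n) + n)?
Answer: -2920355/429873 ≈ -6.7935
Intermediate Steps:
b(c) = 5*c²
H(n) = 2*n/(n + 5*n²) (H(n) = (n + n)/(5*n² + n) = (2*n)/(n + 5*n²) = 2*n/(n + 5*n²))
G = 429873/31 (G = 3 - (2/(1 + 5*6) - 146)*95 = 3 - (2/(1 + 30) - 146)*95 = 3 - (2/31 - 146)*95 = 3 - (-4524)*95/31 = 3 - 1*(-429780/31) = 3 + 429780/31 = 429873/31 ≈ 13867.)
-94205/G = -94205/429873/31 = -94205*31/429873 = -2920355/429873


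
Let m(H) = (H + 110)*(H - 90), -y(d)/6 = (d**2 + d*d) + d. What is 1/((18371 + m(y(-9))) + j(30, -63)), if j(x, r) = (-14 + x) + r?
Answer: 1/832788 ≈ 1.2008e-6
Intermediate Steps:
y(d) = -12*d**2 - 6*d (y(d) = -6*((d**2 + d*d) + d) = -6*((d**2 + d**2) + d) = -6*(2*d**2 + d) = -6*(d + 2*d**2) = -12*d**2 - 6*d)
j(x, r) = -14 + r + x
m(H) = (-90 + H)*(110 + H) (m(H) = (110 + H)*(-90 + H) = (-90 + H)*(110 + H))
1/((18371 + m(y(-9))) + j(30, -63)) = 1/((18371 + (-9900 + (-6*(-9)*(1 + 2*(-9)))**2 + 20*(-6*(-9)*(1 + 2*(-9))))) + (-14 - 63 + 30)) = 1/((18371 + (-9900 + (-6*(-9)*(1 - 18))**2 + 20*(-6*(-9)*(1 - 18)))) - 47) = 1/((18371 + (-9900 + (-6*(-9)*(-17))**2 + 20*(-6*(-9)*(-17)))) - 47) = 1/((18371 + (-9900 + (-918)**2 + 20*(-918))) - 47) = 1/((18371 + (-9900 + 842724 - 18360)) - 47) = 1/((18371 + 814464) - 47) = 1/(832835 - 47) = 1/832788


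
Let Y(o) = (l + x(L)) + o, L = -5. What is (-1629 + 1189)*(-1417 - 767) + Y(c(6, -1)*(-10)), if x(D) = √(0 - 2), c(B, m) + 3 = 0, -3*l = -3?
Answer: 960991 + I*√2 ≈ 9.6099e+5 + 1.4142*I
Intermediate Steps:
l = 1 (l = -⅓*(-3) = 1)
c(B, m) = -3 (c(B, m) = -3 + 0 = -3)
x(D) = I*√2 (x(D) = √(-2) = I*√2)
Y(o) = 1 + o + I*√2 (Y(o) = (1 + I*√2) + o = 1 + o + I*√2)
(-1629 + 1189)*(-1417 - 767) + Y(c(6, -1)*(-10)) = (-1629 + 1189)*(-1417 - 767) + (1 - 3*(-10) + I*√2) = -440*(-2184) + (1 + 30 + I*√2) = 960960 + (31 + I*√2) = 960991 + I*√2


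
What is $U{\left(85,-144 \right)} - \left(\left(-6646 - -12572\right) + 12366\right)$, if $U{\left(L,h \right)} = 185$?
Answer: $-18107$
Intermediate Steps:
$U{\left(85,-144 \right)} - \left(\left(-6646 - -12572\right) + 12366\right) = 185 - \left(\left(-6646 - -12572\right) + 12366\right) = 185 - \left(\left(-6646 + 12572\right) + 12366\right) = 185 - \left(5926 + 12366\right) = 185 - 18292 = -18107$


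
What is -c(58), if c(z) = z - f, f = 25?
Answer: -33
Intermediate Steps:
c(z) = -25 + z (c(z) = z - 1*25 = z - 25 = -25 + z)
-c(58) = -(-25 + 58) = -1*33 = -33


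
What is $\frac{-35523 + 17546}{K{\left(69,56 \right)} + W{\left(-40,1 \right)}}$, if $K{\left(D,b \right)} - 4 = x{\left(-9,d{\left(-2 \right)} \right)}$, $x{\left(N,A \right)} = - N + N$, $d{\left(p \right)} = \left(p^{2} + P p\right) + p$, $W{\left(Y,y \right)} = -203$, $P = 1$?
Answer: $\frac{17977}{199} \approx 90.337$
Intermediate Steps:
$d{\left(p \right)} = p^{2} + 2 p$ ($d{\left(p \right)} = \left(p^{2} + 1 p\right) + p = \left(p^{2} + p\right) + p = \left(p + p^{2}\right) + p = p^{2} + 2 p$)
$x{\left(N,A \right)} = 0$
$K{\left(D,b \right)} = 4$ ($K{\left(D,b \right)} = 4 + 0 = 4$)
$\frac{-35523 + 17546}{K{\left(69,56 \right)} + W{\left(-40,1 \right)}} = \frac{-35523 + 17546}{4 - 203} = - \frac{17977}{-199} = \left(-17977\right) \left(- \frac{1}{199}\right) = \frac{17977}{199}$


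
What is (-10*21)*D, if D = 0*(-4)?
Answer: 0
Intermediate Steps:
D = 0
(-10*21)*D = -10*21*0 = -210*0 = 0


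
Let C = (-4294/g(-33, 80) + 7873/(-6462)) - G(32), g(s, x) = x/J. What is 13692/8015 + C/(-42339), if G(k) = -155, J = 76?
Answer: 5129054035/2847871251 ≈ 1.8010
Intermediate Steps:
g(s, x) = x/76
C = -63416749/16155 (C = (-4294/((1/76)*80) + 7873/(-6462)) - 1*(-155) = (-4294/20/19 + 7873*(-1/6462)) + 155 = (-4294*19/20 - 7873/6462) + 155 = (-40793/10 - 7873/6462) + 155 = -65920774/16155 + 155 = -63416749/16155 ≈ -3925.5)
13692/8015 + C/(-42339) = 13692/8015 - 63416749/16155/(-42339) = 13692*(1/8015) - 63416749/16155*(-1/42339) = 1956/1145 + 5765159/62180595 = 5129054035/2847871251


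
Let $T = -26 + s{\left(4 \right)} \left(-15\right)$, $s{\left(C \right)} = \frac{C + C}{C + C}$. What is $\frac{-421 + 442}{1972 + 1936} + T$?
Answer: $- \frac{160207}{3908} \approx -40.995$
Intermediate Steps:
$s{\left(C \right)} = 1$ ($s{\left(C \right)} = \frac{2 C}{2 C} = 2 C \frac{1}{2 C} = 1$)
$T = -41$ ($T = -26 + 1 \left(-15\right) = -26 - 15 = -41$)
$\frac{-421 + 442}{1972 + 1936} + T = \frac{-421 + 442}{1972 + 1936} - 41 = \frac{21}{3908} - 41 = - \frac{160207}{3908}$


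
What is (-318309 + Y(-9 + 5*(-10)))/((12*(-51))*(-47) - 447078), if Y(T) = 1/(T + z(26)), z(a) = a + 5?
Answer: 8912653/11712792 ≈ 0.76093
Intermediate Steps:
z(a) = 5 + a
Y(T) = 1/(31 + T) (Y(T) = 1/(T + (5 + 26)) = 1/(T + 31) = 1/(31 + T))
(-318309 + Y(-9 + 5*(-10)))/((12*(-51))*(-47) - 447078) = (-318309 + 1/(31 + (-9 + 5*(-10))))/((12*(-51))*(-47) - 447078) = (-318309 + 1/(31 + (-9 - 50)))/(-612*(-47) - 447078) = (-318309 + 1/(31 - 59))/(28764 - 447078) = (-318309 + 1/(-28))/(-418314) = (-318309 - 1/28)*(-1/418314) = -8912653/28*(-1/418314) = 8912653/11712792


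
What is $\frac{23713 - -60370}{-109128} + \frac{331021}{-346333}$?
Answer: $- \frac{65244377327}{37794627624} \approx -1.7263$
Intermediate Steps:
$\frac{23713 - -60370}{-109128} + \frac{331021}{-346333} = \left(23713 + 60370\right) \left(- \frac{1}{109128}\right) + 331021 \left(- \frac{1}{346333}\right) = 84083 \left(- \frac{1}{109128}\right) - \frac{331021}{346333} = - \frac{84083}{109128} - \frac{331021}{346333} = - \frac{65244377327}{37794627624}$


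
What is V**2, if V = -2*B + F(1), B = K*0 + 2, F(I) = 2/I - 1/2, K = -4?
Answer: 25/4 ≈ 6.2500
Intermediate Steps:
F(I) = -1/2 + 2/I (F(I) = 2/I - 1*1/2 = 2/I - 1/2 = -1/2 + 2/I)
B = 2 (B = -4*0 + 2 = 0 + 2 = 2)
V = -5/2 (V = -2*2 + (1/2)*(4 - 1*1)/1 = -4 + (1/2)*1*(4 - 1) = -4 + (1/2)*1*3 = -4 + 3/2 = -5/2 ≈ -2.5000)
V**2 = (-5/2)**2 = 25/4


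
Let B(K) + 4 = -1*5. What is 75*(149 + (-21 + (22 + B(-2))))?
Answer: 10575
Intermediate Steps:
B(K) = -9 (B(K) = -4 - 1*5 = -4 - 5 = -9)
75*(149 + (-21 + (22 + B(-2)))) = 75*(149 + (-21 + (22 - 9))) = 75*(149 + (-21 + 13)) = 75*(149 - 8) = 75*141 = 10575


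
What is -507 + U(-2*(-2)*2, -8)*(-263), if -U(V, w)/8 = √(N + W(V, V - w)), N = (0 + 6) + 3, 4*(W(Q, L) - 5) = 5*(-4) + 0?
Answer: 5805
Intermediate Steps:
W(Q, L) = 0 (W(Q, L) = 5 + (5*(-4) + 0)/4 = 5 + (-20 + 0)/4 = 5 + (¼)*(-20) = 5 - 5 = 0)
N = 9 (N = 6 + 3 = 9)
U(V, w) = -24 (U(V, w) = -8*√(9 + 0) = -8*√9 = -8*3 = -24)
-507 + U(-2*(-2)*2, -8)*(-263) = -507 - 24*(-263) = -507 + 6312 = 5805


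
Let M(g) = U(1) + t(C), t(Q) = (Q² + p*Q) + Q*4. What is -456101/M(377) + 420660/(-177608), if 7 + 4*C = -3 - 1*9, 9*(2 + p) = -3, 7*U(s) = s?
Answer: -6805126223157/220633538 ≈ -30844.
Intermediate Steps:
U(s) = s/7
p = -7/3 (p = -2 + (⅑)*(-3) = -2 - ⅓ = -7/3 ≈ -2.3333)
C = -19/4 (C = -7/4 + (-3 - 1*9)/4 = -7/4 + (-3 - 9)/4 = -7/4 + (¼)*(-12) = -7/4 - 3 = -19/4 ≈ -4.7500)
t(Q) = Q² + 5*Q/3 (t(Q) = (Q² - 7*Q/3) + Q*4 = (Q² - 7*Q/3) + 4*Q = Q² + 5*Q/3)
M(g) = 4969/336 (M(g) = (⅐)*1 + (⅓)*(-19/4)*(5 + 3*(-19/4)) = ⅐ + (⅓)*(-19/4)*(5 - 57/4) = ⅐ + (⅓)*(-19/4)*(-37/4) = ⅐ + 703/48 = 4969/336)
-456101/M(377) + 420660/(-177608) = -456101/4969/336 + 420660/(-177608) = -456101*336/4969 + 420660*(-1/177608) = -153249936/4969 - 105165/44402 = -6805126223157/220633538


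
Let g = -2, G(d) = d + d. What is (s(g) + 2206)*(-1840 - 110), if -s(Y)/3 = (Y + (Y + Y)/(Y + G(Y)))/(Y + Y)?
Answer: -4299750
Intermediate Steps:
G(d) = 2*d
s(Y) = -3*(2/3 + Y)/(2*Y) (s(Y) = -3*(Y + (Y + Y)/(Y + 2*Y))/(Y + Y) = -3*(Y + (2*Y)/((3*Y)))/(2*Y) = -3*(Y + (2*Y)*(1/(3*Y)))*1/(2*Y) = -3*(Y + 2/3)*1/(2*Y) = -3*(2/3 + Y)*1/(2*Y) = -3*(2/3 + Y)/(2*Y))
(s(g) + 2206)*(-1840 - 110) = ((-3/2 - 1/(-2)) + 2206)*(-1840 - 110) = ((-3/2 - 1*(-1/2)) + 2206)*(-1950) = ((-3/2 + 1/2) + 2206)*(-1950) = (-1 + 2206)*(-1950) = 2205*(-1950) = -4299750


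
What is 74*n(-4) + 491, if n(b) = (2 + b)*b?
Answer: 1083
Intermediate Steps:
n(b) = b*(2 + b)
74*n(-4) + 491 = 74*(-4*(2 - 4)) + 491 = 74*(-4*(-2)) + 491 = 74*8 + 491 = 592 + 491 = 1083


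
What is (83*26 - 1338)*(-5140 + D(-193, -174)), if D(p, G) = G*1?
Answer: -4357480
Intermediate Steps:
D(p, G) = G
(83*26 - 1338)*(-5140 + D(-193, -174)) = (83*26 - 1338)*(-5140 - 174) = (2158 - 1338)*(-5314) = 820*(-5314) = -4357480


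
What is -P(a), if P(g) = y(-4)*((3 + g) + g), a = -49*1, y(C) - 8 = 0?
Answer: 760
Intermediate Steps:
y(C) = 8 (y(C) = 8 + 0 = 8)
a = -49
P(g) = 24 + 16*g (P(g) = 8*((3 + g) + g) = 8*(3 + 2*g) = 24 + 16*g)
-P(a) = -(24 + 16*(-49)) = -(24 - 784) = -1*(-760) = 760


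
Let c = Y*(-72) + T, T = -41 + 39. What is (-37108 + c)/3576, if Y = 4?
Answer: -6233/596 ≈ -10.458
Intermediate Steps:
T = -2
c = -290 (c = 4*(-72) - 2 = -288 - 2 = -290)
(-37108 + c)/3576 = (-37108 - 290)/3576 = -37398*1/3576 = -6233/596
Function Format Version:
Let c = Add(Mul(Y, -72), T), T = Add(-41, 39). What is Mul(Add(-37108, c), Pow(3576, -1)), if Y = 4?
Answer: Rational(-6233, 596) ≈ -10.458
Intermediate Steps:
T = -2
c = -290 (c = Add(Mul(4, -72), -2) = Add(-288, -2) = -290)
Mul(Add(-37108, c), Pow(3576, -1)) = Mul(Add(-37108, -290), Pow(3576, -1)) = Mul(-37398, Rational(1, 3576)) = Rational(-6233, 596)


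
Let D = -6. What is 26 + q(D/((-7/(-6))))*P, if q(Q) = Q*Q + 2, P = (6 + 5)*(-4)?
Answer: -60062/49 ≈ -1225.8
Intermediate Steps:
P = -44 (P = 11*(-4) = -44)
q(Q) = 2 + Q² (q(Q) = Q² + 2 = 2 + Q²)
26 + q(D/((-7/(-6))))*P = 26 + (2 + (-6/((-7/(-6))))²)*(-44) = 26 + (2 + (-6/((-7*(-⅙))))²)*(-44) = 26 + (2 + (-6/7/6)²)*(-44) = 26 + (2 + (-6*6/7)²)*(-44) = 26 + (2 + (-36/7)²)*(-44) = 26 + (2 + 1296/49)*(-44) = 26 + (1394/49)*(-44) = 26 - 61336/49 = -60062/49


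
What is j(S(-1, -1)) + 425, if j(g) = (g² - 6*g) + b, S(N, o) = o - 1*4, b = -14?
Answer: 466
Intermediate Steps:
S(N, o) = -4 + o (S(N, o) = o - 4 = -4 + o)
j(g) = -14 + g² - 6*g (j(g) = (g² - 6*g) - 14 = -14 + g² - 6*g)
j(S(-1, -1)) + 425 = (-14 + (-4 - 1)² - 6*(-4 - 1)) + 425 = (-14 + (-5)² - 6*(-5)) + 425 = (-14 + 25 + 30) + 425 = 41 + 425 = 466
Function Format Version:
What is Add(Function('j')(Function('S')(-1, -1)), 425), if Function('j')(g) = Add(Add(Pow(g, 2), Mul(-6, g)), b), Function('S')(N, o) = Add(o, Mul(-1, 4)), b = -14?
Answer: 466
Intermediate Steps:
Function('S')(N, o) = Add(-4, o) (Function('S')(N, o) = Add(o, -4) = Add(-4, o))
Function('j')(g) = Add(-14, Pow(g, 2), Mul(-6, g)) (Function('j')(g) = Add(Add(Pow(g, 2), Mul(-6, g)), -14) = Add(-14, Pow(g, 2), Mul(-6, g)))
Add(Function('j')(Function('S')(-1, -1)), 425) = Add(Add(-14, Pow(Add(-4, -1), 2), Mul(-6, Add(-4, -1))), 425) = Add(Add(-14, Pow(-5, 2), Mul(-6, -5)), 425) = Add(Add(-14, 25, 30), 425) = Add(41, 425) = 466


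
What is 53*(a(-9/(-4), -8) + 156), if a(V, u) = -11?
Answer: 7685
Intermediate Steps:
53*(a(-9/(-4), -8) + 156) = 53*(-11 + 156) = 53*145 = 7685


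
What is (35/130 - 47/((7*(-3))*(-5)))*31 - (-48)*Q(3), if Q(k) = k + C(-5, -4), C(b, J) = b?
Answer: -277177/2730 ≈ -101.53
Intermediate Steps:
Q(k) = -5 + k (Q(k) = k - 5 = -5 + k)
(35/130 - 47/((7*(-3))*(-5)))*31 - (-48)*Q(3) = (35/130 - 47/((7*(-3))*(-5)))*31 - (-48)*(-5 + 3) = (35*(1/130) - 47/((-21*(-5))))*31 - (-48)*(-2) = (7/26 - 47/105)*31 - 1*96 = (7/26 - 47*1/105)*31 - 96 = (7/26 - 47/105)*31 - 96 = -487/2730*31 - 96 = -15097/2730 - 96 = -277177/2730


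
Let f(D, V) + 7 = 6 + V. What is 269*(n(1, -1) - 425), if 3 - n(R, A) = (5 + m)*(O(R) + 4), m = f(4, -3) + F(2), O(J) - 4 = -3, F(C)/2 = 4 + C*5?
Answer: -152523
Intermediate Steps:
F(C) = 8 + 10*C (F(C) = 2*(4 + C*5) = 2*(4 + 5*C) = 8 + 10*C)
O(J) = 1 (O(J) = 4 - 3 = 1)
f(D, V) = -1 + V (f(D, V) = -7 + (6 + V) = -1 + V)
m = 24 (m = (-1 - 3) + (8 + 10*2) = -4 + (8 + 20) = -4 + 28 = 24)
n(R, A) = -142 (n(R, A) = 3 - (5 + 24)*(1 + 4) = 3 - 29*5 = 3 - 1*145 = 3 - 145 = -142)
269*(n(1, -1) - 425) = 269*(-142 - 425) = 269*(-567) = -152523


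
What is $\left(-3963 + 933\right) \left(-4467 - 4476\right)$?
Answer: $27097290$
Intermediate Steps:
$\left(-3963 + 933\right) \left(-4467 - 4476\right) = \left(-3030\right) \left(-8943\right) = 27097290$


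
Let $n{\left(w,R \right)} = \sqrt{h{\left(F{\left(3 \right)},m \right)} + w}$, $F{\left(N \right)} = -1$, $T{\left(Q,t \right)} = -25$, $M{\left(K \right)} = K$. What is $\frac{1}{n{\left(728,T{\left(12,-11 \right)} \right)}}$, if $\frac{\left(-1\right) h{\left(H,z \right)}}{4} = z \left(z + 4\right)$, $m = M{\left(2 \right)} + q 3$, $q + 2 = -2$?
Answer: $\frac{\sqrt{122}}{244} \approx 0.045268$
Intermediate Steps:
$q = -4$ ($q = -2 - 2 = -4$)
$m = -10$ ($m = 2 - 12 = -10$)
$h{\left(H,z \right)} = - 4 z \left(4 + z\right)$ ($h{\left(H,z \right)} = - 4 z \left(z + 4\right) = - 4 z \left(4 + z\right)$)
$n{\left(w,R \right)} = \sqrt{-240 + w}$ ($n{\left(w,R \right)} = \sqrt{\left(-4\right) \left(-10\right) \left(4 - 10\right) + w} = \sqrt{\left(-4\right) \left(-10\right) \left(-6\right) + w} = \sqrt{-240 + w}$)
$\frac{1}{n{\left(728,T{\left(12,-11 \right)} \right)}} = \frac{1}{\sqrt{-240 + 728}} = \frac{1}{\sqrt{488}} = \frac{1}{2 \sqrt{122}} = \frac{\sqrt{122}}{244}$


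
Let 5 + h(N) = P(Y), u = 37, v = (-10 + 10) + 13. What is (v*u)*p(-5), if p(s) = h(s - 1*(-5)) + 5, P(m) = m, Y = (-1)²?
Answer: 481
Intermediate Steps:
Y = 1
v = 13 (v = 0 + 13 = 13)
h(N) = -4 (h(N) = -5 + 1 = -4)
p(s) = 1 (p(s) = -4 + 5 = 1)
(v*u)*p(-5) = (13*37)*1 = 481*1 = 481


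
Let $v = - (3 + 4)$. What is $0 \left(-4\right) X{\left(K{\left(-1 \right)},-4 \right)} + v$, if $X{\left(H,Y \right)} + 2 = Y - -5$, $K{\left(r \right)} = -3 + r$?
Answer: $-7$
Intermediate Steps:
$v = -7$ ($v = \left(-1\right) 7 = -7$)
$X{\left(H,Y \right)} = 3 + Y$ ($X{\left(H,Y \right)} = -2 + \left(Y - -5\right) = -2 + \left(Y + 5\right) = -2 + \left(5 + Y\right) = 3 + Y$)
$0 \left(-4\right) X{\left(K{\left(-1 \right)},-4 \right)} + v = 0 \left(-4\right) \left(3 - 4\right) - 7 = 0 \left(-1\right) - 7 = 0 - 7 = -7$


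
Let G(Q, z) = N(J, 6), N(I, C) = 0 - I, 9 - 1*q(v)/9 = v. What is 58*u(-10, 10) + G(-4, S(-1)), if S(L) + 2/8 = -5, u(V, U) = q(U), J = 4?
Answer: -526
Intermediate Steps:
q(v) = 81 - 9*v
u(V, U) = 81 - 9*U
N(I, C) = -I
S(L) = -21/4 (S(L) = -1/4 - 5 = -21/4)
G(Q, z) = -4 (G(Q, z) = -1*4 = -4)
58*u(-10, 10) + G(-4, S(-1)) = 58*(81 - 9*10) - 4 = 58*(81 - 90) - 4 = 58*(-9) - 4 = -522 - 4 = -526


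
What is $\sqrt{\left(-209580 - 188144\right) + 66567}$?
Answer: $41 i \sqrt{197} \approx 575.46 i$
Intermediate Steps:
$\sqrt{\left(-209580 - 188144\right) + 66567} = \sqrt{-397724 + 66567} = \sqrt{-331157} = 41 i \sqrt{197}$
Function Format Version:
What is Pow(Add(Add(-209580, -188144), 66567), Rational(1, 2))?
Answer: Mul(41, I, Pow(197, Rational(1, 2))) ≈ Mul(575.46, I)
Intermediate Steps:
Pow(Add(Add(-209580, -188144), 66567), Rational(1, 2)) = Pow(Add(-397724, 66567), Rational(1, 2)) = Pow(-331157, Rational(1, 2)) = Mul(41, I, Pow(197, Rational(1, 2)))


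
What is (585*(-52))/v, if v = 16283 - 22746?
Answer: 30420/6463 ≈ 4.7068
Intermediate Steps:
v = -6463
(585*(-52))/v = (585*(-52))/(-6463) = -30420*(-1/6463) = 30420/6463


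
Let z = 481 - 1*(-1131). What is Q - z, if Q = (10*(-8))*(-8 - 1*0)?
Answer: -972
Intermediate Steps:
z = 1612 (z = 481 + 1131 = 1612)
Q = 640 (Q = -80*(-8 + 0) = -80*(-8) = 640)
Q - z = 640 - 1*1612 = 640 - 1612 = -972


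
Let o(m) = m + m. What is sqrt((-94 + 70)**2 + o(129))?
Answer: sqrt(834) ≈ 28.879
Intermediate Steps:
o(m) = 2*m
sqrt((-94 + 70)**2 + o(129)) = sqrt((-94 + 70)**2 + 2*129) = sqrt((-24)**2 + 258) = sqrt(576 + 258) = sqrt(834)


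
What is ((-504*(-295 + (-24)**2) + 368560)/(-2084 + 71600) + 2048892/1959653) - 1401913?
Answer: -47744537171701261/34056809487 ≈ -1.4019e+6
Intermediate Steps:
((-504*(-295 + (-24)**2) + 368560)/(-2084 + 71600) + 2048892/1959653) - 1401913 = ((-504*(-295 + 576) + 368560)/69516 + 2048892*(1/1959653)) - 1401913 = ((-504*281 + 368560)*(1/69516) + 2048892/1959653) - 1401913 = ((-141624 + 368560)*(1/69516) + 2048892/1959653) - 1401913 = (226936*(1/69516) + 2048892/1959653) - 1401913 = (56734/17379 + 2048892/1959653) - 1401913 = 146786647370/34056809487 - 1401913 = -47744537171701261/34056809487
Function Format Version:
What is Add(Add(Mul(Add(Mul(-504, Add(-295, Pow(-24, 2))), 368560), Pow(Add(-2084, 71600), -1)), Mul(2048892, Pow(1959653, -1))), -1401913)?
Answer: Rational(-47744537171701261, 34056809487) ≈ -1.4019e+6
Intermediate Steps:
Add(Add(Mul(Add(Mul(-504, Add(-295, Pow(-24, 2))), 368560), Pow(Add(-2084, 71600), -1)), Mul(2048892, Pow(1959653, -1))), -1401913) = Add(Add(Mul(Add(Mul(-504, Add(-295, 576)), 368560), Pow(69516, -1)), Mul(2048892, Rational(1, 1959653))), -1401913) = Add(Add(Mul(Add(Mul(-504, 281), 368560), Rational(1, 69516)), Rational(2048892, 1959653)), -1401913) = Add(Add(Mul(Add(-141624, 368560), Rational(1, 69516)), Rational(2048892, 1959653)), -1401913) = Add(Add(Mul(226936, Rational(1, 69516)), Rational(2048892, 1959653)), -1401913) = Add(Add(Rational(56734, 17379), Rational(2048892, 1959653)), -1401913) = Add(Rational(146786647370, 34056809487), -1401913) = Rational(-47744537171701261, 34056809487)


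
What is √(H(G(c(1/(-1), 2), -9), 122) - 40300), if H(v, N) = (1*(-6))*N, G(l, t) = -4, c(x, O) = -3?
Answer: 2*I*√10258 ≈ 202.56*I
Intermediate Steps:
H(v, N) = -6*N
√(H(G(c(1/(-1), 2), -9), 122) - 40300) = √(-6*122 - 40300) = √(-732 - 40300) = √(-41032) = 2*I*√10258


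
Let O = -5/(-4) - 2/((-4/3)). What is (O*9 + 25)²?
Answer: 39601/16 ≈ 2475.1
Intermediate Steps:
O = 11/4 (O = -5*(-¼) - 2/((-4*⅓)) = 5/4 - 2/(-4/3) = 5/4 - 2*(-¾) = 5/4 + 3/2 = 11/4 ≈ 2.7500)
(O*9 + 25)² = ((11/4)*9 + 25)² = (99/4 + 25)² = (199/4)² = 39601/16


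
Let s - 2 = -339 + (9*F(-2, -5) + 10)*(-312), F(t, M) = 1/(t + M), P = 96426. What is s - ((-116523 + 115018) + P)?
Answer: -685838/7 ≈ -97977.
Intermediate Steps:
F(t, M) = 1/(M + t)
s = -21391/7 (s = 2 + (-339 + (9/(-5 - 2) + 10)*(-312)) = 2 + (-339 + (9/(-7) + 10)*(-312)) = 2 + (-339 + (9*(-⅐) + 10)*(-312)) = 2 + (-339 + (-9/7 + 10)*(-312)) = 2 + (-339 + (61/7)*(-312)) = 2 + (-339 - 19032/7) = 2 - 21405/7 = -21391/7 ≈ -3055.9)
s - ((-116523 + 115018) + P) = -21391/7 - ((-116523 + 115018) + 96426) = -21391/7 - (-1505 + 96426) = -21391/7 - 1*94921 = -21391/7 - 94921 = -685838/7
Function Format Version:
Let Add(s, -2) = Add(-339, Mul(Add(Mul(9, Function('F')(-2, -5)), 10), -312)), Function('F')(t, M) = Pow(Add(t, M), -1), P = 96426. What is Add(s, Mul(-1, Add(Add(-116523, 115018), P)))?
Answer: Rational(-685838, 7) ≈ -97977.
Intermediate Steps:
Function('F')(t, M) = Pow(Add(M, t), -1)
s = Rational(-21391, 7) (s = Add(2, Add(-339, Mul(Add(Mul(9, Pow(Add(-5, -2), -1)), 10), -312))) = Add(2, Add(-339, Mul(Add(Mul(9, Pow(-7, -1)), 10), -312))) = Add(2, Add(-339, Mul(Add(Mul(9, Rational(-1, 7)), 10), -312))) = Add(2, Add(-339, Mul(Add(Rational(-9, 7), 10), -312))) = Add(2, Add(-339, Mul(Rational(61, 7), -312))) = Add(2, Add(-339, Rational(-19032, 7))) = Add(2, Rational(-21405, 7)) = Rational(-21391, 7) ≈ -3055.9)
Add(s, Mul(-1, Add(Add(-116523, 115018), P))) = Add(Rational(-21391, 7), Mul(-1, Add(Add(-116523, 115018), 96426))) = Add(Rational(-21391, 7), Mul(-1, Add(-1505, 96426))) = Add(Rational(-21391, 7), Mul(-1, 94921)) = Add(Rational(-21391, 7), -94921) = Rational(-685838, 7)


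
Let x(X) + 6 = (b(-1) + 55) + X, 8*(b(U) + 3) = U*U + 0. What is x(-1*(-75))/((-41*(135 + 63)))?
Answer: -323/21648 ≈ -0.014921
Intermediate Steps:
b(U) = -3 + U²/8 (b(U) = -3 + (U*U + 0)/8 = -3 + (U² + 0)/8 = -3 + U²/8)
x(X) = 369/8 + X (x(X) = -6 + (((-3 + (⅛)*(-1)²) + 55) + X) = -6 + (((-3 + (⅛)*1) + 55) + X) = -6 + (((-3 + ⅛) + 55) + X) = -6 + ((-23/8 + 55) + X) = -6 + (417/8 + X) = 369/8 + X)
x(-1*(-75))/((-41*(135 + 63))) = (369/8 - 1*(-75))/((-41*(135 + 63))) = (369/8 + 75)/((-41*198)) = (969/8)/(-8118) = (969/8)*(-1/8118) = -323/21648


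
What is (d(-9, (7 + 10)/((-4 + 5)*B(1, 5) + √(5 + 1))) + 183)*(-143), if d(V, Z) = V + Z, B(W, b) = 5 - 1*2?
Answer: -27313 + 2431*√6/3 ≈ -25328.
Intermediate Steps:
B(W, b) = 3 (B(W, b) = 5 - 2 = 3)
(d(-9, (7 + 10)/((-4 + 5)*B(1, 5) + √(5 + 1))) + 183)*(-143) = ((-9 + (7 + 10)/((-4 + 5)*3 + √(5 + 1))) + 183)*(-143) = ((-9 + 17/(1*3 + √6)) + 183)*(-143) = ((-9 + 17/(3 + √6)) + 183)*(-143) = (174 + 17/(3 + √6))*(-143) = -24882 - 2431/(3 + √6)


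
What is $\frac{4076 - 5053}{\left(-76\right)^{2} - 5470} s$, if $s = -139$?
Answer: $\frac{135803}{306} \approx 443.8$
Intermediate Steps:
$\frac{4076 - 5053}{\left(-76\right)^{2} - 5470} s = \frac{4076 - 5053}{\left(-76\right)^{2} - 5470} \left(-139\right) = - \frac{977}{5776 - 5470} \left(-139\right) = - \frac{977}{306} \left(-139\right) = \left(-977\right) \frac{1}{306} \left(-139\right) = \left(- \frac{977}{306}\right) \left(-139\right) = \frac{135803}{306}$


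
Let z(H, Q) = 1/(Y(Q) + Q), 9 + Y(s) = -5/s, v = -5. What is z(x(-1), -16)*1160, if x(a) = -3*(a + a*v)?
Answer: -3712/79 ≈ -46.987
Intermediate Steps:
Y(s) = -9 - 5/s
x(a) = 12*a (x(a) = -3*(a + a*(-5)) = -3*(a - 5*a) = -(-12)*a = 12*a)
z(H, Q) = 1/(-9 + Q - 5/Q) (z(H, Q) = 1/((-9 - 5/Q) + Q) = 1/(-9 + Q - 5/Q))
z(x(-1), -16)*1160 = -1*(-16)/(5 - 1*(-16)*(-9 - 16))*1160 = -1*(-16)/(5 - 1*(-16)*(-25))*1160 = -1*(-16)/(5 - 400)*1160 = -1*(-16)/(-395)*1160 = -1*(-16)*(-1/395)*1160 = -16/395*1160 = -3712/79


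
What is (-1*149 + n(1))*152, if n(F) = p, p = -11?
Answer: -24320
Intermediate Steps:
n(F) = -11
(-1*149 + n(1))*152 = (-1*149 - 11)*152 = (-149 - 11)*152 = -160*152 = -24320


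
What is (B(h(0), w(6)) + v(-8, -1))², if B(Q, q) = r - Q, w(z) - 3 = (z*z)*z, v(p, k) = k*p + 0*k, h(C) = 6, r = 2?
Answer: 16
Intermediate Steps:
v(p, k) = k*p (v(p, k) = k*p + 0 = k*p)
w(z) = 3 + z³ (w(z) = 3 + (z*z)*z = 3 + z²*z = 3 + z³)
B(Q, q) = 2 - Q
(B(h(0), w(6)) + v(-8, -1))² = ((2 - 1*6) - 1*(-8))² = ((2 - 6) + 8)² = (-4 + 8)² = 4² = 16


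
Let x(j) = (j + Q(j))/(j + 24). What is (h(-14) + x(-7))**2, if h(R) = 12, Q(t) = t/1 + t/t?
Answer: 36481/289 ≈ 126.23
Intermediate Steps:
Q(t) = 1 + t (Q(t) = t*1 + 1 = t + 1 = 1 + t)
x(j) = (1 + 2*j)/(24 + j) (x(j) = (j + (1 + j))/(j + 24) = (1 + 2*j)/(24 + j))
(h(-14) + x(-7))**2 = (12 + (1 + 2*(-7))/(24 - 7))**2 = (12 + (1 - 14)/17)**2 = (12 + (1/17)*(-13))**2 = (12 - 13/17)**2 = (191/17)**2 = 36481/289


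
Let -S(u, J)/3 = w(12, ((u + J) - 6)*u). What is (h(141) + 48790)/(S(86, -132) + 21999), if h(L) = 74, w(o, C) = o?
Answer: 16288/7321 ≈ 2.2248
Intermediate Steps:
S(u, J) = -36 (S(u, J) = -3*12 = -36)
(h(141) + 48790)/(S(86, -132) + 21999) = (74 + 48790)/(-36 + 21999) = 48864/21963 = 48864*(1/21963) = 16288/7321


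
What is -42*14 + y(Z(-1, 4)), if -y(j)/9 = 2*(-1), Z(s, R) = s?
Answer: -570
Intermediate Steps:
y(j) = 18 (y(j) = -18*(-1) = -9*(-2) = 18)
-42*14 + y(Z(-1, 4)) = -42*14 + 18 = -588 + 18 = -570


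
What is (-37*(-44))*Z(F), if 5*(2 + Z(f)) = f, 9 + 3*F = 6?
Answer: -17908/5 ≈ -3581.6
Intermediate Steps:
F = -1 (F = -3 + (⅓)*6 = -3 + 2 = -1)
Z(f) = -2 + f/5
(-37*(-44))*Z(F) = (-37*(-44))*(-2 + (⅕)*(-1)) = 1628*(-2 - ⅕) = 1628*(-11/5) = -17908/5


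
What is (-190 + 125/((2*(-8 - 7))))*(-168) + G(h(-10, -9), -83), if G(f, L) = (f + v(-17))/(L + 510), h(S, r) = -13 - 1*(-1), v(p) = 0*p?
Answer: 13928728/427 ≈ 32620.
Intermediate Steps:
v(p) = 0
h(S, r) = -12 (h(S, r) = -13 + 1 = -12)
G(f, L) = f/(510 + L) (G(f, L) = (f + 0)/(L + 510) = f/(510 + L))
(-190 + 125/((2*(-8 - 7))))*(-168) + G(h(-10, -9), -83) = (-190 + 125/((2*(-8 - 7))))*(-168) - 12/(510 - 83) = (-190 + 125/((2*(-15))))*(-168) - 12/427 = (-190 + 125/(-30))*(-168) - 12*1/427 = (-190 + 125*(-1/30))*(-168) - 12/427 = (-190 - 25/6)*(-168) - 12/427 = -1165/6*(-168) - 12/427 = 32620 - 12/427 = 13928728/427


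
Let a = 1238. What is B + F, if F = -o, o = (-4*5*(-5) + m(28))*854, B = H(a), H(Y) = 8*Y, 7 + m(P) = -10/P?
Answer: -69213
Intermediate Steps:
m(P) = -7 - 10/P
B = 9904 (B = 8*1238 = 9904)
o = 79117 (o = (-4*5*(-5) + (-7 - 10/28))*854 = (-20*(-5) + (-7 - 10*1/28))*854 = (100 + (-7 - 5/14))*854 = (100 - 103/14)*854 = (1297/14)*854 = 79117)
F = -79117 (F = -1*79117 = -79117)
B + F = 9904 - 79117 = -69213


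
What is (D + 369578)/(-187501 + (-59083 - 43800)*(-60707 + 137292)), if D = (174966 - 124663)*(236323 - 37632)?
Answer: -9995122951/7879482056 ≈ -1.2685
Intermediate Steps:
D = 9994753373 (D = 50303*198691 = 9994753373)
(D + 369578)/(-187501 + (-59083 - 43800)*(-60707 + 137292)) = (9994753373 + 369578)/(-187501 + (-59083 - 43800)*(-60707 + 137292)) = 9995122951/(-187501 - 102883*76585) = 9995122951/(-187501 - 7879294555) = 9995122951/(-7879482056) = 9995122951*(-1/7879482056) = -9995122951/7879482056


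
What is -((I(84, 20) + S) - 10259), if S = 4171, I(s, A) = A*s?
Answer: 4408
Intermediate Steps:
-((I(84, 20) + S) - 10259) = -((20*84 + 4171) - 10259) = -((1680 + 4171) - 10259) = -(5851 - 10259) = -1*(-4408) = 4408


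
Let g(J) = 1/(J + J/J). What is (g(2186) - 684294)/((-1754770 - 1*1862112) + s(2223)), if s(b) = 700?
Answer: 1496550977/7908590034 ≈ 0.18923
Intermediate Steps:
g(J) = 1/(1 + J) (g(J) = 1/(J + 1) = 1/(1 + J))
(g(2186) - 684294)/((-1754770 - 1*1862112) + s(2223)) = (1/(1 + 2186) - 684294)/((-1754770 - 1*1862112) + 700) = (1/2187 - 684294)/((-1754770 - 1862112) + 700) = (1/2187 - 684294)/(-3616882 + 700) = -1496550977/2187/(-3616182) = -1496550977/2187*(-1/3616182) = 1496550977/7908590034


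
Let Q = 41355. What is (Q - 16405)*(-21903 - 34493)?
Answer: -1407080200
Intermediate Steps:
(Q - 16405)*(-21903 - 34493) = (41355 - 16405)*(-21903 - 34493) = 24950*(-56396) = -1407080200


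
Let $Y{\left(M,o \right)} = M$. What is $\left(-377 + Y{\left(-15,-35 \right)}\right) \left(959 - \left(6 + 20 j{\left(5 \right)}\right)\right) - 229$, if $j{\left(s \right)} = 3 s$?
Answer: $-256205$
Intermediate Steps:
$\left(-377 + Y{\left(-15,-35 \right)}\right) \left(959 - \left(6 + 20 j{\left(5 \right)}\right)\right) - 229 = \left(-377 - 15\right) \left(959 - \left(6 + 20 \cdot 3 \cdot 5\right)\right) - 229 = - 392 \left(959 - 306\right) - 229 = \left(-392\right) 653 - 229 = -255976 - 229 = -256205$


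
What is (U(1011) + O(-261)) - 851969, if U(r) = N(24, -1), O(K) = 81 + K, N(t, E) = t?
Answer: -852125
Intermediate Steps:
U(r) = 24
(U(1011) + O(-261)) - 851969 = (24 + (81 - 261)) - 851969 = (24 - 180) - 851969 = -156 - 851969 = -852125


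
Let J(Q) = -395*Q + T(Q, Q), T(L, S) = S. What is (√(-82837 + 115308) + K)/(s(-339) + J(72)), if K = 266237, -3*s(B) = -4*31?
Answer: -798711/84980 - 3*√32471/84980 ≈ -9.4052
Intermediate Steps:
s(B) = 124/3 (s(B) = -(-4)*31/3 = -⅓*(-124) = 124/3)
J(Q) = -394*Q (J(Q) = -395*Q + Q = -394*Q)
(√(-82837 + 115308) + K)/(s(-339) + J(72)) = (√(-82837 + 115308) + 266237)/(124/3 - 394*72) = (√32471 + 266237)/(124/3 - 28368) = (266237 + √32471)/(-84980/3) = (266237 + √32471)*(-3/84980) = -798711/84980 - 3*√32471/84980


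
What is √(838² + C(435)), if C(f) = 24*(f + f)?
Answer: 2*√180781 ≈ 850.37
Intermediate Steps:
C(f) = 48*f (C(f) = 24*(2*f) = 48*f)
√(838² + C(435)) = √(838² + 48*435) = √(702244 + 20880) = √723124 = 2*√180781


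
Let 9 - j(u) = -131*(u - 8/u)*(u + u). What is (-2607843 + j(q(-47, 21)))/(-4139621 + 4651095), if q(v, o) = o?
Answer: -1247194/255737 ≈ -4.8769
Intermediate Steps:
j(u) = 9 + 262*u*(u - 8/u) (j(u) = 9 - (-131)*(u - 8/u)*(u + u) = 9 - (-131)*(u - 8/u)*(2*u) = 9 - (-131)*2*u*(u - 8/u) = 9 - (-262)*u*(u - 8/u) = 9 + 262*u*(u - 8/u))
(-2607843 + j(q(-47, 21)))/(-4139621 + 4651095) = (-2607843 + (-2087 + 262*21²))/(-4139621 + 4651095) = (-2607843 + (-2087 + 262*441))/511474 = (-2607843 + (-2087 + 115542))*(1/511474) = (-2607843 + 113455)*(1/511474) = -2494388*1/511474 = -1247194/255737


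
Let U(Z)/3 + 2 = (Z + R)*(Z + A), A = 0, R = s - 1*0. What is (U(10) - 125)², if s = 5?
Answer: 101761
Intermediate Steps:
R = 5 (R = 5 - 1*0 = 5 + 0 = 5)
U(Z) = -6 + 3*Z*(5 + Z) (U(Z) = -6 + 3*((Z + 5)*(Z + 0)) = -6 + 3*((5 + Z)*Z) = -6 + 3*(Z*(5 + Z)) = -6 + 3*Z*(5 + Z))
(U(10) - 125)² = ((-6 + 3*10² + 15*10) - 125)² = ((-6 + 3*100 + 150) - 125)² = ((-6 + 300 + 150) - 125)² = (444 - 125)² = 319² = 101761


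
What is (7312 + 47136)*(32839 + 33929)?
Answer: 3635384064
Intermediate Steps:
(7312 + 47136)*(32839 + 33929) = 54448*66768 = 3635384064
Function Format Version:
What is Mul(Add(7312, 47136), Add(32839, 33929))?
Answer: 3635384064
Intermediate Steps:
Mul(Add(7312, 47136), Add(32839, 33929)) = Mul(54448, 66768) = 3635384064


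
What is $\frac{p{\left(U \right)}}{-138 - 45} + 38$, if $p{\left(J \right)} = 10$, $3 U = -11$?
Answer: $\frac{6944}{183} \approx 37.945$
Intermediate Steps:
$U = - \frac{11}{3}$ ($U = \frac{1}{3} \left(-11\right) = - \frac{11}{3} \approx -3.6667$)
$\frac{p{\left(U \right)}}{-138 - 45} + 38 = \frac{10}{-138 - 45} + 38 = \frac{10}{-183} + 38 = 10 \left(- \frac{1}{183}\right) + 38 = - \frac{10}{183} + 38 = \frac{6944}{183}$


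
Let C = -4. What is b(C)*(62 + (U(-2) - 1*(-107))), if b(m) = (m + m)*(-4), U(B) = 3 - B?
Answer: 5568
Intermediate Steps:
b(m) = -8*m (b(m) = (2*m)*(-4) = -8*m)
b(C)*(62 + (U(-2) - 1*(-107))) = (-8*(-4))*(62 + ((3 - 1*(-2)) - 1*(-107))) = 32*(62 + ((3 + 2) + 107)) = 32*(62 + (5 + 107)) = 32*(62 + 112) = 32*174 = 5568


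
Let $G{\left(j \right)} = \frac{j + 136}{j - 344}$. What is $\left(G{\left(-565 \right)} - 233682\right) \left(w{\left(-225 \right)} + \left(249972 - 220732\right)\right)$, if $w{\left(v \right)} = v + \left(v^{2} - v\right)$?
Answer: $- \frac{5654881497095}{303} \approx -1.8663 \cdot 10^{10}$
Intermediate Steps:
$G{\left(j \right)} = \frac{136 + j}{-344 + j}$
$w{\left(v \right)} = v^{2}$
$\left(G{\left(-565 \right)} - 233682\right) \left(w{\left(-225 \right)} + \left(249972 - 220732\right)\right) = \left(\frac{136 - 565}{-344 - 565} - 233682\right) \left(\left(-225\right)^{2} + \left(249972 - 220732\right)\right) = \left(\frac{1}{-909} \left(-429\right) - 233682\right) \left(50625 + 29240\right) = \left(\left(- \frac{1}{909}\right) \left(-429\right) - 233682\right) 79865 = \left(\frac{143}{303} - 233682\right) 79865 = \left(- \frac{70805503}{303}\right) 79865 = - \frac{5654881497095}{303}$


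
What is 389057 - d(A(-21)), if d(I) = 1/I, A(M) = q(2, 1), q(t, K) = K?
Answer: 389056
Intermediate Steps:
A(M) = 1
389057 - d(A(-21)) = 389057 - 1/1 = 389057 - 1*1 = 389057 - 1 = 389056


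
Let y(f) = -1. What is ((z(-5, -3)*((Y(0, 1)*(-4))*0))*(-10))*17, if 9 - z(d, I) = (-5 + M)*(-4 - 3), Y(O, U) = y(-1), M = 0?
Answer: 0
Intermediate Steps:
Y(O, U) = -1
z(d, I) = -26 (z(d, I) = 9 - (-5 + 0)*(-4 - 3) = 9 - (-5)*(-7) = 9 - 1*35 = 9 - 35 = -26)
((z(-5, -3)*((Y(0, 1)*(-4))*0))*(-10))*17 = (-26*(-1*(-4))*0*(-10))*17 = (-104*0*(-10))*17 = (-26*0*(-10))*17 = (0*(-10))*17 = 0*17 = 0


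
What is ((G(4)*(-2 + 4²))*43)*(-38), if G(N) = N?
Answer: -91504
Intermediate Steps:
((G(4)*(-2 + 4²))*43)*(-38) = ((4*(-2 + 4²))*43)*(-38) = ((4*(-2 + 16))*43)*(-38) = ((4*14)*43)*(-38) = (56*43)*(-38) = 2408*(-38) = -91504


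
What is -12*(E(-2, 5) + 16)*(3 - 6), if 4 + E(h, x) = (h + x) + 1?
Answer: 576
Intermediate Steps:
E(h, x) = -3 + h + x (E(h, x) = -4 + ((h + x) + 1) = -4 + (1 + h + x) = -3 + h + x)
-12*(E(-2, 5) + 16)*(3 - 6) = -12*((-3 - 2 + 5) + 16)*(3 - 6) = -12*(0 + 16)*(-3) = -192*(-3) = -12*(-48) = 576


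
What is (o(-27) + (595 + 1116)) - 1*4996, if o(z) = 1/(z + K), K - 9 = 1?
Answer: -55846/17 ≈ -3285.1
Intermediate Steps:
K = 10 (K = 9 + 1 = 10)
o(z) = 1/(10 + z) (o(z) = 1/(z + 10) = 1/(10 + z))
(o(-27) + (595 + 1116)) - 1*4996 = (1/(10 - 27) + (595 + 1116)) - 1*4996 = (1/(-17) + 1711) - 4996 = (-1/17 + 1711) - 4996 = 29086/17 - 4996 = -55846/17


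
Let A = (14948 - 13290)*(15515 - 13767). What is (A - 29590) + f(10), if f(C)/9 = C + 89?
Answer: 2869485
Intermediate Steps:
f(C) = 801 + 9*C (f(C) = 9*(C + 89) = 9*(89 + C) = 801 + 9*C)
A = 2898184 (A = 1658*1748 = 2898184)
(A - 29590) + f(10) = (2898184 - 29590) + (801 + 9*10) = 2868594 + (801 + 90) = 2868594 + 891 = 2869485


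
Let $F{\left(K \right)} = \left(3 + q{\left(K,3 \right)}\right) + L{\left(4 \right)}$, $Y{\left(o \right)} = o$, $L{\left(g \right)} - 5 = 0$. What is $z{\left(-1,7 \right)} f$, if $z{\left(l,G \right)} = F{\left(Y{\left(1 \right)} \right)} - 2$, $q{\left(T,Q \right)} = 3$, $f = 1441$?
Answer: $12969$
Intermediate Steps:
$L{\left(g \right)} = 5$ ($L{\left(g \right)} = 5 + 0 = 5$)
$F{\left(K \right)} = 11$ ($F{\left(K \right)} = \left(3 + 3\right) + 5 = 6 + 5 = 11$)
$z{\left(l,G \right)} = 9$ ($z{\left(l,G \right)} = 11 - 2 = 9$)
$z{\left(-1,7 \right)} f = 9 \cdot 1441 = 12969$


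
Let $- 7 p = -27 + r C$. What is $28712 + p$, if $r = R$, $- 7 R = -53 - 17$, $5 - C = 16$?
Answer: $\frac{201121}{7} \approx 28732.0$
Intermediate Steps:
$C = -11$ ($C = 5 - 16 = -11$)
$R = 10$ ($R = - \frac{-53 - 17}{7} = \left(- \frac{1}{7}\right) \left(-70\right) = 10$)
$r = 10$
$p = \frac{137}{7}$ ($p = - \frac{-27 + 10 \left(-11\right)}{7} = - \frac{-27 - 110}{7} = \left(- \frac{1}{7}\right) \left(-137\right) = \frac{137}{7} \approx 19.571$)
$28712 + p = 28712 + \frac{137}{7} = \frac{201121}{7}$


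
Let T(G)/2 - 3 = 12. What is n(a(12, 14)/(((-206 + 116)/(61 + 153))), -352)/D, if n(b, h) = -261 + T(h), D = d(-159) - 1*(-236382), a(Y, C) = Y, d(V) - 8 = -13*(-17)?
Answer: -231/236611 ≈ -0.00097629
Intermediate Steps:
d(V) = 229 (d(V) = 8 - 13*(-17) = 8 + 221 = 229)
T(G) = 30 (T(G) = 6 + 2*12 = 6 + 24 = 30)
D = 236611 (D = 229 - 1*(-236382) = 229 + 236382 = 236611)
n(b, h) = -231 (n(b, h) = -261 + 30 = -231)
n(a(12, 14)/(((-206 + 116)/(61 + 153))), -352)/D = -231/236611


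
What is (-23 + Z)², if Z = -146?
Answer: 28561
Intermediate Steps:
(-23 + Z)² = (-23 - 146)² = (-169)² = 28561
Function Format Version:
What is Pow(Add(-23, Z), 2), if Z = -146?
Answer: 28561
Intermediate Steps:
Pow(Add(-23, Z), 2) = Pow(Add(-23, -146), 2) = Pow(-169, 2) = 28561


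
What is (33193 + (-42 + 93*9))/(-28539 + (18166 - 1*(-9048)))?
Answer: -33988/1325 ≈ -25.651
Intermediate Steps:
(33193 + (-42 + 93*9))/(-28539 + (18166 - 1*(-9048))) = (33193 + (-42 + 837))/(-28539 + (18166 + 9048)) = (33193 + 795)/(-28539 + 27214) = 33988/(-1325) = 33988*(-1/1325) = -33988/1325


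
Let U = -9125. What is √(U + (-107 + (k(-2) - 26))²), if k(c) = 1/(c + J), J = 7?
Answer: 13*√1259/5 ≈ 92.254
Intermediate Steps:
k(c) = 1/(7 + c) (k(c) = 1/(c + 7) = 1/(7 + c))
√(U + (-107 + (k(-2) - 26))²) = √(-9125 + (-107 + (1/(7 - 2) - 26))²) = √(-9125 + (-107 + (1/5 - 26))²) = √(-9125 + (-107 + (⅕ - 26))²) = √(-9125 + (-107 - 129/5)²) = √(-9125 + (-664/5)²) = √(-9125 + 440896/25) = √(212771/25) = 13*√1259/5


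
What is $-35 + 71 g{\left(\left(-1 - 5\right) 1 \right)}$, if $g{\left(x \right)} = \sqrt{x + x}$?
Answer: $-35 + 142 i \sqrt{3} \approx -35.0 + 245.95 i$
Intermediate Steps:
$g{\left(x \right)} = \sqrt{2} \sqrt{x}$ ($g{\left(x \right)} = \sqrt{2 x} = \sqrt{2} \sqrt{x}$)
$-35 + 71 g{\left(\left(-1 - 5\right) 1 \right)} = -35 + 71 \sqrt{2} \sqrt{\left(-1 - 5\right) 1} = -35 + 71 \sqrt{2} \sqrt{\left(-6\right) 1} = -35 + 71 \sqrt{2} \sqrt{-6} = -35 + 71 \sqrt{2} i \sqrt{6} = -35 + 71 \cdot 2 i \sqrt{3} = -35 + 142 i \sqrt{3}$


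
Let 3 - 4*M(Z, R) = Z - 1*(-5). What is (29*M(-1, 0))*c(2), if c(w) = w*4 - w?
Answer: -87/2 ≈ -43.500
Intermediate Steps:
M(Z, R) = -½ - Z/4 (M(Z, R) = ¾ - (Z - 1*(-5))/4 = ¾ - (Z + 5)/4 = ¾ - (5 + Z)/4 = ¾ + (-5/4 - Z/4) = -½ - Z/4)
c(w) = 3*w (c(w) = 4*w - w = 3*w)
(29*M(-1, 0))*c(2) = (29*(-½ - ¼*(-1)))*(3*2) = (29*(-½ + ¼))*6 = (29*(-¼))*6 = -29/4*6 = -87/2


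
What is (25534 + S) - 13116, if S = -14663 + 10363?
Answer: 8118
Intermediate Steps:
S = -4300
(25534 + S) - 13116 = (25534 - 4300) - 13116 = 21234 - 13116 = 8118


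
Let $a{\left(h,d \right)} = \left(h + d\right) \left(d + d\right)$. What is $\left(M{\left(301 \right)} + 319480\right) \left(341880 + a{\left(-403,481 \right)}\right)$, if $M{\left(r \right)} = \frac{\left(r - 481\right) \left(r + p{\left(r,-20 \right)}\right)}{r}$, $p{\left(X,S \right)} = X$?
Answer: $133046233920$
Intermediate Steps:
$M{\left(r \right)} = -962 + 2 r$ ($M{\left(r \right)} = \frac{\left(r - 481\right) \left(r + r\right)}{r} = \frac{\left(-481 + r\right) 2 r}{r} = \frac{2 r \left(-481 + r\right)}{r} = -962 + 2 r$)
$a{\left(h,d \right)} = 2 d \left(d + h\right)$ ($a{\left(h,d \right)} = \left(d + h\right) 2 d = 2 d \left(d + h\right)$)
$\left(M{\left(301 \right)} + 319480\right) \left(341880 + a{\left(-403,481 \right)}\right) = \left(\left(-962 + 2 \cdot 301\right) + 319480\right) \left(341880 + 2 \cdot 481 \left(481 - 403\right)\right) = \left(\left(-962 + 602\right) + 319480\right) \left(341880 + 2 \cdot 481 \cdot 78\right) = \left(-360 + 319480\right) \left(341880 + 75036\right) = 319120 \cdot 416916 = 133046233920$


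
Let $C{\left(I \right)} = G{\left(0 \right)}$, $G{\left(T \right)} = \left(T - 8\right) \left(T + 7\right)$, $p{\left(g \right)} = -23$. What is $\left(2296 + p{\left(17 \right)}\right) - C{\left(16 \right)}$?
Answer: $2329$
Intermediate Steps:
$G{\left(T \right)} = \left(-8 + T\right) \left(7 + T\right)$
$C{\left(I \right)} = -56$ ($C{\left(I \right)} = -56 + 0^{2} - 0 = -56 + 0 + 0 = -56$)
$\left(2296 + p{\left(17 \right)}\right) - C{\left(16 \right)} = \left(2296 - 23\right) - -56 = 2273 + 56 = 2329$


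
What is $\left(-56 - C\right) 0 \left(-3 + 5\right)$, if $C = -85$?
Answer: $0$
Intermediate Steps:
$\left(-56 - C\right) 0 \left(-3 + 5\right) = \left(-56 - -85\right) 0 \left(-3 + 5\right) = \left(-56 + 85\right) 0 \cdot 2 = 29 \cdot 0 = 0$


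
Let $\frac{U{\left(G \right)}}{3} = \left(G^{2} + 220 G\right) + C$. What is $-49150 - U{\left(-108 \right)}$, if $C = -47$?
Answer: $-12721$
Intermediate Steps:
$U{\left(G \right)} = -141 + 3 G^{2} + 660 G$ ($U{\left(G \right)} = 3 \left(\left(G^{2} + 220 G\right) - 47\right) = 3 \left(-47 + G^{2} + 220 G\right) = -141 + 3 G^{2} + 660 G$)
$-49150 - U{\left(-108 \right)} = -49150 - \left(-141 + 3 \left(-108\right)^{2} + 660 \left(-108\right)\right) = -49150 - \left(-141 + 3 \cdot 11664 - 71280\right) = -49150 - \left(-141 + 34992 - 71280\right) = -49150 - -36429 = -49150 + 36429 = -12721$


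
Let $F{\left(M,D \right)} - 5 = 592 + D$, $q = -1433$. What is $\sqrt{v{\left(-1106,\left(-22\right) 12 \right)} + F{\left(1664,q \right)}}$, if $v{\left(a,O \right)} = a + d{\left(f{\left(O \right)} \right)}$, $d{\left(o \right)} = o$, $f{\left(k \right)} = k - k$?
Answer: $i \sqrt{1942} \approx 44.068 i$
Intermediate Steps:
$f{\left(k \right)} = 0$
$v{\left(a,O \right)} = a$ ($v{\left(a,O \right)} = a + 0 = a$)
$F{\left(M,D \right)} = 597 + D$ ($F{\left(M,D \right)} = 5 + \left(592 + D\right) = 597 + D$)
$\sqrt{v{\left(-1106,\left(-22\right) 12 \right)} + F{\left(1664,q \right)}} = \sqrt{-1106 + \left(597 - 1433\right)} = \sqrt{-1106 - 836} = \sqrt{-1942} = i \sqrt{1942}$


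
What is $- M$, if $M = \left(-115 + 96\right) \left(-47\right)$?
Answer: $-893$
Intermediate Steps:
$M = 893$ ($M = \left(-19\right) \left(-47\right) = 893$)
$- M = \left(-1\right) 893 = -893$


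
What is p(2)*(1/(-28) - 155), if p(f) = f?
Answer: -4341/14 ≈ -310.07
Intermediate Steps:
p(2)*(1/(-28) - 155) = 2*(1/(-28) - 155) = 2*(-1/28 - 155) = 2*(-4341/28) = -4341/14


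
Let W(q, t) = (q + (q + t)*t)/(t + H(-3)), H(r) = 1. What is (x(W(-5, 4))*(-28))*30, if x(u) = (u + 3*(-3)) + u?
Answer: 10584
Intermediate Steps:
W(q, t) = (q + t*(q + t))/(1 + t) (W(q, t) = (q + (q + t)*t)/(t + 1) = (q + t*(q + t))/(1 + t))
x(u) = -9 + 2*u (x(u) = (u - 9) + u = (-9 + u) + u = -9 + 2*u)
(x(W(-5, 4))*(-28))*30 = ((-9 + 2*((-5 + 4² - 5*4)/(1 + 4)))*(-28))*30 = ((-9 + 2*((-5 + 16 - 20)/5))*(-28))*30 = ((-9 + 2*((⅕)*(-9)))*(-28))*30 = ((-9 + 2*(-9/5))*(-28))*30 = ((-9 - 18/5)*(-28))*30 = -63/5*(-28)*30 = (1764/5)*30 = 10584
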